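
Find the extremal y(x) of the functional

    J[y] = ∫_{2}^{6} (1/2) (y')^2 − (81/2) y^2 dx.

The Lagrangian is L = (1/2) (y')^2 − (81/2) y^2.
Compute ∂L/∂y = -81y, ∂L/∂y' = y'.
The Euler-Lagrange equation d/dx(∂L/∂y') − ∂L/∂y = 0 reduces to
    y'' + 81 y = 0.
Its general solution is
    y(x) = A sin(9x) + B cos(9x),
with A, B fixed by the endpoint conditions.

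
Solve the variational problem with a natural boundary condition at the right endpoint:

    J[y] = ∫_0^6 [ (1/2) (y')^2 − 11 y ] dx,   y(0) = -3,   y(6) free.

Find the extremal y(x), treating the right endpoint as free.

The Lagrangian L = (1/2) (y')^2 − 11 y gives
    ∂L/∂y = −11,   ∂L/∂y' = y'.
Euler-Lagrange: d/dx(y') − (−11) = 0, i.e. y'' + 11 = 0, so
    y(x) = −(11/2) x^2 + C1 x + C2.
Fixed left endpoint y(0) = -3 ⇒ C2 = -3.
The right endpoint x = 6 is free, so the natural (transversality) condition is ∂L/∂y' |_{x=6} = 0, i.e. y'(6) = 0.
Compute y'(x) = −11 x + C1, so y'(6) = −66 + C1 = 0 ⇒ C1 = 66.
Therefore the extremal is
    y(x) = −(11/2) x^2 + 66 x − 3.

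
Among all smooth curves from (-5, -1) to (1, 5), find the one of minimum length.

Arc-length functional: J[y] = ∫ sqrt(1 + (y')^2) dx.
Lagrangian L = sqrt(1 + (y')^2) has no explicit y dependence, so ∂L/∂y = 0 and the Euler-Lagrange equation gives
    d/dx( y' / sqrt(1 + (y')^2) ) = 0  ⇒  y' / sqrt(1 + (y')^2) = const.
Hence y' is constant, so y(x) is affine.
Fitting the endpoints (-5, -1) and (1, 5):
    slope m = (5 − (-1)) / (1 − (-5)) = 1,
    intercept c = (-1) − m·(-5) = 4.
Extremal: y(x) = x + 4.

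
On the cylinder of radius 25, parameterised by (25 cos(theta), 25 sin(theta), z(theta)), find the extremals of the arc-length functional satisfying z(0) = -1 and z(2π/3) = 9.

Parameterise the cylinder of radius R = 25 as
    r(θ) = (25 cos θ, 25 sin θ, z(θ)).
The arc-length element is
    ds = sqrt(625 + (dz/dθ)^2) dθ,
so the Lagrangian is L = sqrt(625 + z'^2).
L depends on z' only, not on z or θ, so ∂L/∂z = 0 and
    ∂L/∂z' = z' / sqrt(625 + z'^2).
The Euler-Lagrange equation gives
    d/dθ( z' / sqrt(625 + z'^2) ) = 0,
so z' is constant. Integrating once:
    z(θ) = a θ + b,
a helix on the cylinder (a straight line when the cylinder is unrolled). The constants a, b are determined by the endpoint conditions.
With endpoint conditions z(0) = -1 and z(2π/3) = 9: from z(0) = b we get b = -1, and a·2π/3 + -1 = 9 gives a = 15/π, so
    z(θ) = (15/π) θ − 1.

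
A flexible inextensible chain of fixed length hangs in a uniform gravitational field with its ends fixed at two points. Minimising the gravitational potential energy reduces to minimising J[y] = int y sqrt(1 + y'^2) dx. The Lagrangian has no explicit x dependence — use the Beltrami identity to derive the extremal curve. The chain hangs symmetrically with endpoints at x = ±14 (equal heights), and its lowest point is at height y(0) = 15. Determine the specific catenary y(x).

The Lagrangian L(y, y') = y sqrt(1 + y'^2) has no explicit x dependence, so the Beltrami identity applies:
    L − y' ∂L/∂y' = C.
Compute ∂L/∂y' = y · y' / sqrt(1 + y'^2). Then
    L − y' ∂L/∂y'
    = y sqrt(1 + y'^2) − y · y'^2 / sqrt(1 + y'^2)
    = y (1 + y'^2 − y'^2) / sqrt(1 + y'^2)
    = y / sqrt(1 + y'^2) = C.
Squaring gives y^2 = C^2 (1 + y'^2), i.e.
    y'^2 = y^2 / C^2 − 1.
Separating variables,
    dy / sqrt(y^2 − C^2) = dx / C,
and integrating gives arccosh(y / C) = (x − a)/C, so
    y(x) = C cosh((x − a)/C),
the catenary. The constants C and a are fixed by the two endpoint conditions (and, for the hanging-chain problem, the length constraint selects C).
Now fit the given data. The endpoints x = ±14 are symmetric at equal height, so the catenary is even about its minimum: a = 0 and y(x) = C cosh(x/C). The lowest point is y(0) = C cosh(0) = C, and we are told y(0) = 15, so C = 15. Therefore
    y(x) = 15 cosh(x/15),
and at the endpoints
    y(±14) = 15 cosh(14/15).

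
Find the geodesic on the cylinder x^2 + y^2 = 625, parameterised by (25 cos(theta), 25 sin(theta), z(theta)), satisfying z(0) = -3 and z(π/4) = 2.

Parameterise the cylinder of radius R = 25 as
    r(θ) = (25 cos θ, 25 sin θ, z(θ)).
The arc-length element is
    ds = sqrt(625 + (dz/dθ)^2) dθ,
so the Lagrangian is L = sqrt(625 + z'^2).
L depends on z' only, not on z or θ, so ∂L/∂z = 0 and
    ∂L/∂z' = z' / sqrt(625 + z'^2).
The Euler-Lagrange equation gives
    d/dθ( z' / sqrt(625 + z'^2) ) = 0,
so z' is constant. Integrating once:
    z(θ) = a θ + b,
a helix on the cylinder (a straight line when the cylinder is unrolled). The constants a, b are determined by the endpoint conditions.
With endpoint conditions z(0) = -3 and z(π/4) = 2: from z(0) = b we get b = -3, and a·π/4 + -3 = 2 gives a = 20/π, so
    z(θ) = (20/π) θ − 3.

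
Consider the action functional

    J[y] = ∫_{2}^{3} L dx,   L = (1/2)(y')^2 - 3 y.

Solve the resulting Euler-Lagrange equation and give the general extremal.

The Lagrangian is L = (1/2)(y')^2 - 3 y.
∂L/∂y = -3.
∂L/∂y' = y'.
The Euler-Lagrange equation d/dx(∂L/∂y') − ∂L/∂y = 0 becomes:
    y'' + 3 = 0
General solution: y(x) = -(3/2) x^2 + A x + B, where A and B are arbitrary constants fixed by the endpoint conditions.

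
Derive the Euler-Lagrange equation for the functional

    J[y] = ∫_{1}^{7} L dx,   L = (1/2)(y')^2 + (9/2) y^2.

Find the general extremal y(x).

The Lagrangian is L = (1/2)(y')^2 + (9/2) y^2.
∂L/∂y = 9y.
∂L/∂y' = y'.
The Euler-Lagrange equation d/dx(∂L/∂y') − ∂L/∂y = 0 becomes:
    y'' - 9 y = 0
General solution: y(x) = A e^(3x) + B e^(-3x), where A and B are arbitrary constants fixed by the endpoint conditions.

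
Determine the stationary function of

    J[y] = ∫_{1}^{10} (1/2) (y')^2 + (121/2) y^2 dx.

The Lagrangian is L = (1/2) (y')^2 + (121/2) y^2.
Compute ∂L/∂y = 121y, ∂L/∂y' = y'.
The Euler-Lagrange equation d/dx(∂L/∂y') − ∂L/∂y = 0 reduces to
    y'' − 121 y = 0.
Its general solution is
    y(x) = A e^(11x) + B e^(−11x),
with A, B fixed by the endpoint conditions.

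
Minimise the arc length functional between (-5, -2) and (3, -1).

Arc-length functional: J[y] = ∫ sqrt(1 + (y')^2) dx.
Lagrangian L = sqrt(1 + (y')^2) has no explicit y dependence, so ∂L/∂y = 0 and the Euler-Lagrange equation gives
    d/dx( y' / sqrt(1 + (y')^2) ) = 0  ⇒  y' / sqrt(1 + (y')^2) = const.
Hence y' is constant, so y(x) is affine.
Fitting the endpoints (-5, -2) and (3, -1):
    slope m = ((-1) − (-2)) / (3 − (-5)) = 1/8,
    intercept c = (-2) − m·(-5) = -11/8.
Extremal: y(x) = (1/8) x - 11/8.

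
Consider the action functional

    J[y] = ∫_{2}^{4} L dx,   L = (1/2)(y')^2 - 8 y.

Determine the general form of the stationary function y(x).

The Lagrangian is L = (1/2)(y')^2 - 8 y.
∂L/∂y = -8.
∂L/∂y' = y'.
The Euler-Lagrange equation d/dx(∂L/∂y') − ∂L/∂y = 0 becomes:
    y'' + 8 = 0
General solution: y(x) = -4 x^2 + A x + B, where A and B are arbitrary constants fixed by the endpoint conditions.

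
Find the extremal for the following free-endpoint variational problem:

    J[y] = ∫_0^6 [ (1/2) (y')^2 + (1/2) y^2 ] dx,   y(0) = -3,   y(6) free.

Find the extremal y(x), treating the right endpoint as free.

The Lagrangian L = (1/2) (y')^2 + (1/2) y^2 gives
    ∂L/∂y = 1 y,   ∂L/∂y' = y'.
Euler-Lagrange: y'' − y = 0.
With k = 1, the general solution is
    y(x) = A cosh(x) + B sinh(x).
Fixed left endpoint y(0) = -3 ⇒ A = -3.
The right endpoint x = 6 is free, so the natural (transversality) condition is ∂L/∂y' |_{x=6} = 0, i.e. y'(6) = 0.
Compute y'(x) = A k sinh(k x) + B k cosh(k x), so
    y'(6) = A k sinh(k·6) + B k cosh(k·6) = 0
    ⇒ B = −A tanh(k·6) = 3 tanh(1·6).
Therefore the extremal is
    y(x) = −3 cosh(1 x) + 3 tanh(1·6) sinh(1 x).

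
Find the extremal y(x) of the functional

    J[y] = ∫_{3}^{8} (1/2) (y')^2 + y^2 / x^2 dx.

The Lagrangian is L = (1/2) (y')^2 + y^2 / x^2.
Compute ∂L/∂y = 2y/x^2, ∂L/∂y' = y'.
The Euler-Lagrange equation d/dx(∂L/∂y') − ∂L/∂y = 0 reduces to
    y'' − 2/x^2 · y = 0  (x > 0).
Its general solution is
    y(x) = A x^2 + B / x,
with A, B fixed by the endpoint conditions.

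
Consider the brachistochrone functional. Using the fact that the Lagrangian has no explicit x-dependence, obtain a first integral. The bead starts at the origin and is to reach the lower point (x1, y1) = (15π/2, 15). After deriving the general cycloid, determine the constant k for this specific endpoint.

The Lagrangian L = sqrt((1 + y'^2) / y) has no explicit x dependence, so the Beltrami identity applies:
    L − y' ∂L/∂y' = C.
Compute ∂L/∂y' = y' / sqrt(y (1 + y'^2)).
Substitute:
    sqrt((1 + y'^2)/y) − y'·y' / sqrt(y (1 + y'^2))
    = (1 + y'^2) / sqrt(y (1 + y'^2)) − y'^2 / sqrt(y (1 + y'^2))
    = 1 / sqrt(y (1 + y'^2)) = C.
Squaring and rearranging gives the first integral
    y (1 + y'^2) = 1/C^2 =: k   (constant).
Solving this first-order ODE by the substitution
    y = (k/2)(1 − cos θ)
yields the cycloid parameterisation
    x(θ) = (k/2)(θ − sin θ),   y(θ) = (k/2)(1 − cos θ).
The constant k is fixed by the endpoint condition.
Now fit the given lower endpoint (x1, y1) = (15π/2, 15). At the bottom of the first arch (θ = π), the parametric equations give
    y(π) = (k/2)(1 − cos π) = k,
    x(π) = (k/2)(π − sin π) = kπ/2.
Matching y(π) = 15 gives k = 15, consistent with x(π) = 15π/2. Therefore the specific cycloid is
    x(θ) = (15/2)(θ − sin θ),   y(θ) = (15/2)(1 − cos θ).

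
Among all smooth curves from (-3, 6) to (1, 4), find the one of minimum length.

Arc-length functional: J[y] = ∫ sqrt(1 + (y')^2) dx.
Lagrangian L = sqrt(1 + (y')^2) has no explicit y dependence, so ∂L/∂y = 0 and the Euler-Lagrange equation gives
    d/dx( y' / sqrt(1 + (y')^2) ) = 0  ⇒  y' / sqrt(1 + (y')^2) = const.
Hence y' is constant, so y(x) is affine.
Fitting the endpoints (-3, 6) and (1, 4):
    slope m = (4 − 6) / (1 − (-3)) = -1/2,
    intercept c = 6 − m·(-3) = 9/2.
Extremal: y(x) = (-1/2) x + 9/2.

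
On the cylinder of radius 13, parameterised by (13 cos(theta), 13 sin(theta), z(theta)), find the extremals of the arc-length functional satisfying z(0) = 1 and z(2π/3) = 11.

Parameterise the cylinder of radius R = 13 as
    r(θ) = (13 cos θ, 13 sin θ, z(θ)).
The arc-length element is
    ds = sqrt(169 + (dz/dθ)^2) dθ,
so the Lagrangian is L = sqrt(169 + z'^2).
L depends on z' only, not on z or θ, so ∂L/∂z = 0 and
    ∂L/∂z' = z' / sqrt(169 + z'^2).
The Euler-Lagrange equation gives
    d/dθ( z' / sqrt(169 + z'^2) ) = 0,
so z' is constant. Integrating once:
    z(θ) = a θ + b,
a helix on the cylinder (a straight line when the cylinder is unrolled). The constants a, b are determined by the endpoint conditions.
With endpoint conditions z(0) = 1 and z(2π/3) = 11: from z(0) = b we get b = 1, and a·2π/3 + 1 = 11 gives a = 15/π, so
    z(θ) = (15/π) θ + 1.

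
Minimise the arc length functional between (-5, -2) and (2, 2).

Arc-length functional: J[y] = ∫ sqrt(1 + (y')^2) dx.
Lagrangian L = sqrt(1 + (y')^2) has no explicit y dependence, so ∂L/∂y = 0 and the Euler-Lagrange equation gives
    d/dx( y' / sqrt(1 + (y')^2) ) = 0  ⇒  y' / sqrt(1 + (y')^2) = const.
Hence y' is constant, so y(x) is affine.
Fitting the endpoints (-5, -2) and (2, 2):
    slope m = (2 − (-2)) / (2 − (-5)) = 4/7,
    intercept c = (-2) − m·(-5) = 6/7.
Extremal: y(x) = (4/7) x + 6/7.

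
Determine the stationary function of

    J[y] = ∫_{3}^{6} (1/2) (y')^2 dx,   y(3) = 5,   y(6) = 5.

The Lagrangian is L = (1/2) (y')^2.
Compute ∂L/∂y = 0, ∂L/∂y' = y'.
The Euler-Lagrange equation d/dx(∂L/∂y') − ∂L/∂y = 0 reduces to
    y'' = 0.
Its general solution is
    y(x) = A x + B,
with A, B fixed by the endpoint conditions.
Applying the endpoint conditions y(3) = 5 and y(6) = 5: solve A·3 + B = 5 and A·6 + B = 5. Subtracting gives A(6 − 3) = 5 − 5, so A = 0, and B = 5 − A·3 = 5. Therefore
    y(x) = 5.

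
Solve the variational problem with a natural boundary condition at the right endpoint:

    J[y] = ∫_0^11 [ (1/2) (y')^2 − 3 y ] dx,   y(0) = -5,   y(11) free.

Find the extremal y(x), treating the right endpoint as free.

The Lagrangian L = (1/2) (y')^2 − 3 y gives
    ∂L/∂y = −3,   ∂L/∂y' = y'.
Euler-Lagrange: d/dx(y') − (−3) = 0, i.e. y'' + 3 = 0, so
    y(x) = −(3/2) x^2 + C1 x + C2.
Fixed left endpoint y(0) = -5 ⇒ C2 = -5.
The right endpoint x = 11 is free, so the natural (transversality) condition is ∂L/∂y' |_{x=11} = 0, i.e. y'(11) = 0.
Compute y'(x) = −3 x + C1, so y'(11) = −33 + C1 = 0 ⇒ C1 = 33.
Therefore the extremal is
    y(x) = −(3/2) x^2 + 33 x − 5.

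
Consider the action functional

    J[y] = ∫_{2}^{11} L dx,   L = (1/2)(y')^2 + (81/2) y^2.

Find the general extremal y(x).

The Lagrangian is L = (1/2)(y')^2 + (81/2) y^2.
∂L/∂y = 81y.
∂L/∂y' = y'.
The Euler-Lagrange equation d/dx(∂L/∂y') − ∂L/∂y = 0 becomes:
    y'' - 81 y = 0
General solution: y(x) = A e^(9x) + B e^(-9x), where A and B are arbitrary constants fixed by the endpoint conditions.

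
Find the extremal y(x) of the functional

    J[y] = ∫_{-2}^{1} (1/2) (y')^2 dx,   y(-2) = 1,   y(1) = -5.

The Lagrangian is L = (1/2) (y')^2.
Compute ∂L/∂y = 0, ∂L/∂y' = y'.
The Euler-Lagrange equation d/dx(∂L/∂y') − ∂L/∂y = 0 reduces to
    y'' = 0.
Its general solution is
    y(x) = A x + B,
with A, B fixed by the endpoint conditions.
Applying the endpoint conditions y(-2) = 1 and y(1) = -5: solve A·-2 + B = 1 and A·1 + B = -5. Subtracting gives A(1 − -2) = -5 − 1, so A = -2, and B = 1 − A·-2 = -3. Therefore
    y(x) = -2 x - 3.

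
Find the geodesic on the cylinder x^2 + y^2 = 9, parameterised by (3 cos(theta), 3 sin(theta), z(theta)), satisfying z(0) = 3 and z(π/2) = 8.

Parameterise the cylinder of radius R = 3 as
    r(θ) = (3 cos θ, 3 sin θ, z(θ)).
The arc-length element is
    ds = sqrt(9 + (dz/dθ)^2) dθ,
so the Lagrangian is L = sqrt(9 + z'^2).
L depends on z' only, not on z or θ, so ∂L/∂z = 0 and
    ∂L/∂z' = z' / sqrt(9 + z'^2).
The Euler-Lagrange equation gives
    d/dθ( z' / sqrt(9 + z'^2) ) = 0,
so z' is constant. Integrating once:
    z(θ) = a θ + b,
a helix on the cylinder (a straight line when the cylinder is unrolled). The constants a, b are determined by the endpoint conditions.
With endpoint conditions z(0) = 3 and z(π/2) = 8: from z(0) = b we get b = 3, and a·π/2 + 3 = 8 gives a = 10/π, so
    z(θ) = (10/π) θ + 3.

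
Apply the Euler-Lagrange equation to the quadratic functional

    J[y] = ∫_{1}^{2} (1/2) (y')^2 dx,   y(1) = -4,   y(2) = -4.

The Lagrangian is L = (1/2) (y')^2.
Compute ∂L/∂y = 0, ∂L/∂y' = y'.
The Euler-Lagrange equation d/dx(∂L/∂y') − ∂L/∂y = 0 reduces to
    y'' = 0.
Its general solution is
    y(x) = A x + B,
with A, B fixed by the endpoint conditions.
Applying the endpoint conditions y(1) = -4 and y(2) = -4: solve A·1 + B = -4 and A·2 + B = -4. Subtracting gives A(2 − 1) = -4 − -4, so A = 0, and B = -4 − A·1 = -4. Therefore
    y(x) = -4.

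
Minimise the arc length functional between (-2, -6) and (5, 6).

Arc-length functional: J[y] = ∫ sqrt(1 + (y')^2) dx.
Lagrangian L = sqrt(1 + (y')^2) has no explicit y dependence, so ∂L/∂y = 0 and the Euler-Lagrange equation gives
    d/dx( y' / sqrt(1 + (y')^2) ) = 0  ⇒  y' / sqrt(1 + (y')^2) = const.
Hence y' is constant, so y(x) is affine.
Fitting the endpoints (-2, -6) and (5, 6):
    slope m = (6 − (-6)) / (5 − (-2)) = 12/7,
    intercept c = (-6) − m·(-2) = -18/7.
Extremal: y(x) = (12/7) x - 18/7.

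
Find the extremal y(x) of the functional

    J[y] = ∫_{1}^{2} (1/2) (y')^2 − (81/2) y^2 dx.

The Lagrangian is L = (1/2) (y')^2 − (81/2) y^2.
Compute ∂L/∂y = -81y, ∂L/∂y' = y'.
The Euler-Lagrange equation d/dx(∂L/∂y') − ∂L/∂y = 0 reduces to
    y'' + 81 y = 0.
Its general solution is
    y(x) = A sin(9x) + B cos(9x),
with A, B fixed by the endpoint conditions.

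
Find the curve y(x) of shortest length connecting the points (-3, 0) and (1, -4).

Arc-length functional: J[y] = ∫ sqrt(1 + (y')^2) dx.
Lagrangian L = sqrt(1 + (y')^2) has no explicit y dependence, so ∂L/∂y = 0 and the Euler-Lagrange equation gives
    d/dx( y' / sqrt(1 + (y')^2) ) = 0  ⇒  y' / sqrt(1 + (y')^2) = const.
Hence y' is constant, so y(x) is affine.
Fitting the endpoints (-3, 0) and (1, -4):
    slope m = ((-4) − 0) / (1 − (-3)) = -1,
    intercept c = 0 − m·(-3) = -3.
Extremal: y(x) = -x - 3.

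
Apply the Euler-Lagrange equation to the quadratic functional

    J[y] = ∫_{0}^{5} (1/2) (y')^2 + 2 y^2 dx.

The Lagrangian is L = (1/2) (y')^2 + 2 y^2.
Compute ∂L/∂y = 4y, ∂L/∂y' = y'.
The Euler-Lagrange equation d/dx(∂L/∂y') − ∂L/∂y = 0 reduces to
    y'' − 4 y = 0.
Its general solution is
    y(x) = A e^(2x) + B e^(−2x),
with A, B fixed by the endpoint conditions.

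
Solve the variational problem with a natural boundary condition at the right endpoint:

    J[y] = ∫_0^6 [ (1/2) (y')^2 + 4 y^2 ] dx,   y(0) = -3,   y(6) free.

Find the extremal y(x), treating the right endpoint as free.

The Lagrangian L = (1/2) (y')^2 + 4 y^2 gives
    ∂L/∂y = 8 y,   ∂L/∂y' = y'.
Euler-Lagrange: y'' − 8 y = 0.
With k = sqrt(8), the general solution is
    y(x) = A cosh(sqrt(8) x) + B sinh(sqrt(8) x).
Fixed left endpoint y(0) = -3 ⇒ A = -3.
The right endpoint x = 6 is free, so the natural (transversality) condition is ∂L/∂y' |_{x=6} = 0, i.e. y'(6) = 0.
Compute y'(x) = A k sinh(k x) + B k cosh(k x), so
    y'(6) = A k sinh(k·6) + B k cosh(k·6) = 0
    ⇒ B = −A tanh(k·6) = 3 tanh(sqrt(8)·6).
Therefore the extremal is
    y(x) = −3 cosh(sqrt(8) x) + 3 tanh(sqrt(8)·6) sinh(sqrt(8) x).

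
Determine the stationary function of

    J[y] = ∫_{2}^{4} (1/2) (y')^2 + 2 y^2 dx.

The Lagrangian is L = (1/2) (y')^2 + 2 y^2.
Compute ∂L/∂y = 4y, ∂L/∂y' = y'.
The Euler-Lagrange equation d/dx(∂L/∂y') − ∂L/∂y = 0 reduces to
    y'' − 4 y = 0.
Its general solution is
    y(x) = A e^(2x) + B e^(−2x),
with A, B fixed by the endpoint conditions.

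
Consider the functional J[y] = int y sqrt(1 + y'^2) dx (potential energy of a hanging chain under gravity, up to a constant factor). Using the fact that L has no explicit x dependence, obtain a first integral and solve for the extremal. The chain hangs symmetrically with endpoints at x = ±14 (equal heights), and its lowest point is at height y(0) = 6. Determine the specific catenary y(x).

The Lagrangian L(y, y') = y sqrt(1 + y'^2) has no explicit x dependence, so the Beltrami identity applies:
    L − y' ∂L/∂y' = C.
Compute ∂L/∂y' = y · y' / sqrt(1 + y'^2). Then
    L − y' ∂L/∂y'
    = y sqrt(1 + y'^2) − y · y'^2 / sqrt(1 + y'^2)
    = y (1 + y'^2 − y'^2) / sqrt(1 + y'^2)
    = y / sqrt(1 + y'^2) = C.
Squaring gives y^2 = C^2 (1 + y'^2), i.e.
    y'^2 = y^2 / C^2 − 1.
Separating variables,
    dy / sqrt(y^2 − C^2) = dx / C,
and integrating gives arccosh(y / C) = (x − a)/C, so
    y(x) = C cosh((x − a)/C),
the catenary. The constants C and a are fixed by the two endpoint conditions (and, for the hanging-chain problem, the length constraint selects C).
Now fit the given data. The endpoints x = ±14 are symmetric at equal height, so the catenary is even about its minimum: a = 0 and y(x) = C cosh(x/C). The lowest point is y(0) = C cosh(0) = C, and we are told y(0) = 6, so C = 6. Therefore
    y(x) = 6 cosh(x/6),
and at the endpoints
    y(±14) = 6 cosh(14/6).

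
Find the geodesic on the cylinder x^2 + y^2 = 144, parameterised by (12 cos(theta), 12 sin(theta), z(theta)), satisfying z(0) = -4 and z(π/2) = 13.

Parameterise the cylinder of radius R = 12 as
    r(θ) = (12 cos θ, 12 sin θ, z(θ)).
The arc-length element is
    ds = sqrt(144 + (dz/dθ)^2) dθ,
so the Lagrangian is L = sqrt(144 + z'^2).
L depends on z' only, not on z or θ, so ∂L/∂z = 0 and
    ∂L/∂z' = z' / sqrt(144 + z'^2).
The Euler-Lagrange equation gives
    d/dθ( z' / sqrt(144 + z'^2) ) = 0,
so z' is constant. Integrating once:
    z(θ) = a θ + b,
a helix on the cylinder (a straight line when the cylinder is unrolled). The constants a, b are determined by the endpoint conditions.
With endpoint conditions z(0) = -4 and z(π/2) = 13: from z(0) = b we get b = -4, and a·π/2 + -4 = 13 gives a = 34/π, so
    z(θ) = (34/π) θ − 4.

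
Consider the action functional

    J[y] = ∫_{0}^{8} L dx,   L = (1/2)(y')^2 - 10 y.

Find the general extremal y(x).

The Lagrangian is L = (1/2)(y')^2 - 10 y.
∂L/∂y = -10.
∂L/∂y' = y'.
The Euler-Lagrange equation d/dx(∂L/∂y') − ∂L/∂y = 0 becomes:
    y'' + 10 = 0
General solution: y(x) = -5 x^2 + A x + B, where A and B are arbitrary constants fixed by the endpoint conditions.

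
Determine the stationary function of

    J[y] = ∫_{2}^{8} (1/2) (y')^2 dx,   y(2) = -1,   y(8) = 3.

The Lagrangian is L = (1/2) (y')^2.
Compute ∂L/∂y = 0, ∂L/∂y' = y'.
The Euler-Lagrange equation d/dx(∂L/∂y') − ∂L/∂y = 0 reduces to
    y'' = 0.
Its general solution is
    y(x) = A x + B,
with A, B fixed by the endpoint conditions.
Applying the endpoint conditions y(2) = -1 and y(8) = 3: solve A·2 + B = -1 and A·8 + B = 3. Subtracting gives A(8 − 2) = 3 − -1, so A = 2/3, and B = -1 − A·2 = -7/3. Therefore
    y(x) = (2/3) x - 7/3.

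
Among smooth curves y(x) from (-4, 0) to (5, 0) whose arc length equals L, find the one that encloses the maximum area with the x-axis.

Set up the augmented Lagrangian using a multiplier λ for the length constraint:
    F(y, y') = y − λ sqrt(1 + y'^2).
F has no explicit x dependence, so the Beltrami identity yields a first integral
    F − y' ∂F/∂y' = C.
Compute ∂F/∂y' = −λ y' / sqrt(1 + y'^2). Then
    y − λ sqrt(1 + y'^2) + λ y'^2 / sqrt(1 + y'^2) = C
    ⇒  y − λ / sqrt(1 + y'^2) = C.
Solving for y' and integrating gives
    (x − a)^2 + (y − b)^2 = λ^2,
a circular arc of radius λ. The constants a, b are determined by the endpoint conditions y(-4) = y(5) = 0, and λ is fixed implicitly by the length constraint
    ∫_{-4}^{5} sqrt(1 + y'^2) dx = L.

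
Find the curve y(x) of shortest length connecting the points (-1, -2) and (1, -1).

Arc-length functional: J[y] = ∫ sqrt(1 + (y')^2) dx.
Lagrangian L = sqrt(1 + (y')^2) has no explicit y dependence, so ∂L/∂y = 0 and the Euler-Lagrange equation gives
    d/dx( y' / sqrt(1 + (y')^2) ) = 0  ⇒  y' / sqrt(1 + (y')^2) = const.
Hence y' is constant, so y(x) is affine.
Fitting the endpoints (-1, -2) and (1, -1):
    slope m = ((-1) − (-2)) / (1 − (-1)) = 1/2,
    intercept c = (-2) − m·(-1) = -3/2.
Extremal: y(x) = (1/2) x - 3/2.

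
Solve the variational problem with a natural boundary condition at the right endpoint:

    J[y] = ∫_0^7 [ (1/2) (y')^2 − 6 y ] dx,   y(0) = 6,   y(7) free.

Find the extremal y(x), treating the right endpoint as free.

The Lagrangian L = (1/2) (y')^2 − 6 y gives
    ∂L/∂y = −6,   ∂L/∂y' = y'.
Euler-Lagrange: d/dx(y') − (−6) = 0, i.e. y'' + 6 = 0, so
    y(x) = −(6/2) x^2 + C1 x + C2.
Fixed left endpoint y(0) = 6 ⇒ C2 = 6.
The right endpoint x = 7 is free, so the natural (transversality) condition is ∂L/∂y' |_{x=7} = 0, i.e. y'(7) = 0.
Compute y'(x) = −6 x + C1, so y'(7) = −42 + C1 = 0 ⇒ C1 = 42.
Therefore the extremal is
    y(x) = −3 x^2 + 42 x + 6.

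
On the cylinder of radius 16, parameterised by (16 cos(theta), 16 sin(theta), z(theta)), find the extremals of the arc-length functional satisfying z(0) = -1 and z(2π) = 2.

Parameterise the cylinder of radius R = 16 as
    r(θ) = (16 cos θ, 16 sin θ, z(θ)).
The arc-length element is
    ds = sqrt(256 + (dz/dθ)^2) dθ,
so the Lagrangian is L = sqrt(256 + z'^2).
L depends on z' only, not on z or θ, so ∂L/∂z = 0 and
    ∂L/∂z' = z' / sqrt(256 + z'^2).
The Euler-Lagrange equation gives
    d/dθ( z' / sqrt(256 + z'^2) ) = 0,
so z' is constant. Integrating once:
    z(θ) = a θ + b,
a helix on the cylinder (a straight line when the cylinder is unrolled). The constants a, b are determined by the endpoint conditions.
With endpoint conditions z(0) = -1 and z(2π) = 2: from z(0) = b we get b = -1, and a·2π + -1 = 2 gives a = 3/(2π), so
    z(θ) = (3/(2π)) θ − 1.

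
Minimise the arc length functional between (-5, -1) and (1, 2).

Arc-length functional: J[y] = ∫ sqrt(1 + (y')^2) dx.
Lagrangian L = sqrt(1 + (y')^2) has no explicit y dependence, so ∂L/∂y = 0 and the Euler-Lagrange equation gives
    d/dx( y' / sqrt(1 + (y')^2) ) = 0  ⇒  y' / sqrt(1 + (y')^2) = const.
Hence y' is constant, so y(x) is affine.
Fitting the endpoints (-5, -1) and (1, 2):
    slope m = (2 − (-1)) / (1 − (-5)) = 1/2,
    intercept c = (-1) − m·(-5) = 3/2.
Extremal: y(x) = (1/2) x + 3/2.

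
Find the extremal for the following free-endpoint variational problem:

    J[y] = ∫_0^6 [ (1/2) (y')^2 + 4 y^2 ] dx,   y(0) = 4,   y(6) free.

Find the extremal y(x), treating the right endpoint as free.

The Lagrangian L = (1/2) (y')^2 + 4 y^2 gives
    ∂L/∂y = 8 y,   ∂L/∂y' = y'.
Euler-Lagrange: y'' − 8 y = 0.
With k = sqrt(8), the general solution is
    y(x) = A cosh(sqrt(8) x) + B sinh(sqrt(8) x).
Fixed left endpoint y(0) = 4 ⇒ A = 4.
The right endpoint x = 6 is free, so the natural (transversality) condition is ∂L/∂y' |_{x=6} = 0, i.e. y'(6) = 0.
Compute y'(x) = A k sinh(k x) + B k cosh(k x), so
    y'(6) = A k sinh(k·6) + B k cosh(k·6) = 0
    ⇒ B = −A tanh(k·6) = − 4 tanh(sqrt(8)·6).
Therefore the extremal is
    y(x) = 4 cosh(sqrt(8) x) − 4 tanh(sqrt(8)·6) sinh(sqrt(8) x).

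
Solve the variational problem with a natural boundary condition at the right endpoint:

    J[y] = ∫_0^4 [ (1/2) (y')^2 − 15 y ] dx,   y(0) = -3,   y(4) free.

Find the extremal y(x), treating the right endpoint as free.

The Lagrangian L = (1/2) (y')^2 − 15 y gives
    ∂L/∂y = −15,   ∂L/∂y' = y'.
Euler-Lagrange: d/dx(y') − (−15) = 0, i.e. y'' + 15 = 0, so
    y(x) = −(15/2) x^2 + C1 x + C2.
Fixed left endpoint y(0) = -3 ⇒ C2 = -3.
The right endpoint x = 4 is free, so the natural (transversality) condition is ∂L/∂y' |_{x=4} = 0, i.e. y'(4) = 0.
Compute y'(x) = −15 x + C1, so y'(4) = −60 + C1 = 0 ⇒ C1 = 60.
Therefore the extremal is
    y(x) = −(15/2) x^2 + 60 x − 3.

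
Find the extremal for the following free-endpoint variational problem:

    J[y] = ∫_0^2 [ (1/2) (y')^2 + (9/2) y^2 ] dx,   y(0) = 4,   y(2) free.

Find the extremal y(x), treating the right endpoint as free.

The Lagrangian L = (1/2) (y')^2 + (9/2) y^2 gives
    ∂L/∂y = 9 y,   ∂L/∂y' = y'.
Euler-Lagrange: y'' − 9 y = 0.
With k = 3, the general solution is
    y(x) = A cosh(3 x) + B sinh(3 x).
Fixed left endpoint y(0) = 4 ⇒ A = 4.
The right endpoint x = 2 is free, so the natural (transversality) condition is ∂L/∂y' |_{x=2} = 0, i.e. y'(2) = 0.
Compute y'(x) = A k sinh(k x) + B k cosh(k x), so
    y'(2) = A k sinh(k·2) + B k cosh(k·2) = 0
    ⇒ B = −A tanh(k·2) = − 4 tanh(3·2).
Therefore the extremal is
    y(x) = 4 cosh(3 x) − 4 tanh(3·2) sinh(3 x).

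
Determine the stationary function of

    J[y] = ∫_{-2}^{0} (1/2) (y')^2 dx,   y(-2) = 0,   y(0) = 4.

The Lagrangian is L = (1/2) (y')^2.
Compute ∂L/∂y = 0, ∂L/∂y' = y'.
The Euler-Lagrange equation d/dx(∂L/∂y') − ∂L/∂y = 0 reduces to
    y'' = 0.
Its general solution is
    y(x) = A x + B,
with A, B fixed by the endpoint conditions.
Applying the endpoint conditions y(-2) = 0 and y(0) = 4: solve A·-2 + B = 0 and A·0 + B = 4. Subtracting gives A(0 − -2) = 4 − 0, so A = 2, and B = 0 − A·-2 = 4. Therefore
    y(x) = 2 x + 4.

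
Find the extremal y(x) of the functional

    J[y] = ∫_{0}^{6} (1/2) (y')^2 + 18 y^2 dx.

The Lagrangian is L = (1/2) (y')^2 + 18 y^2.
Compute ∂L/∂y = 36y, ∂L/∂y' = y'.
The Euler-Lagrange equation d/dx(∂L/∂y') − ∂L/∂y = 0 reduces to
    y'' − 36 y = 0.
Its general solution is
    y(x) = A e^(6x) + B e^(−6x),
with A, B fixed by the endpoint conditions.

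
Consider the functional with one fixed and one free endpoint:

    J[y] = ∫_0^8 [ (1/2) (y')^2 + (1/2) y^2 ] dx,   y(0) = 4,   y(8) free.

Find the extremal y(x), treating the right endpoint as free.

The Lagrangian L = (1/2) (y')^2 + (1/2) y^2 gives
    ∂L/∂y = 1 y,   ∂L/∂y' = y'.
Euler-Lagrange: y'' − y = 0.
With k = 1, the general solution is
    y(x) = A cosh(x) + B sinh(x).
Fixed left endpoint y(0) = 4 ⇒ A = 4.
The right endpoint x = 8 is free, so the natural (transversality) condition is ∂L/∂y' |_{x=8} = 0, i.e. y'(8) = 0.
Compute y'(x) = A k sinh(k x) + B k cosh(k x), so
    y'(8) = A k sinh(k·8) + B k cosh(k·8) = 0
    ⇒ B = −A tanh(k·8) = − 4 tanh(1·8).
Therefore the extremal is
    y(x) = 4 cosh(1 x) − 4 tanh(1·8) sinh(1 x).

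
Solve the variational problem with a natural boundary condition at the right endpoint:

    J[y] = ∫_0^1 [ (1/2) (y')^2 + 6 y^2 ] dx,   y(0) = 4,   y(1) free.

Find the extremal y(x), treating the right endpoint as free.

The Lagrangian L = (1/2) (y')^2 + 6 y^2 gives
    ∂L/∂y = 12 y,   ∂L/∂y' = y'.
Euler-Lagrange: y'' − 12 y = 0.
With k = sqrt(12), the general solution is
    y(x) = A cosh(sqrt(12) x) + B sinh(sqrt(12) x).
Fixed left endpoint y(0) = 4 ⇒ A = 4.
The right endpoint x = 1 is free, so the natural (transversality) condition is ∂L/∂y' |_{x=1} = 0, i.e. y'(1) = 0.
Compute y'(x) = A k sinh(k x) + B k cosh(k x), so
    y'(1) = A k sinh(k·1) + B k cosh(k·1) = 0
    ⇒ B = −A tanh(k·1) = − 4 tanh(sqrt(12)·1).
Therefore the extremal is
    y(x) = 4 cosh(sqrt(12) x) − 4 tanh(sqrt(12)·1) sinh(sqrt(12) x).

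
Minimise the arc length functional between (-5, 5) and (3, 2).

Arc-length functional: J[y] = ∫ sqrt(1 + (y')^2) dx.
Lagrangian L = sqrt(1 + (y')^2) has no explicit y dependence, so ∂L/∂y = 0 and the Euler-Lagrange equation gives
    d/dx( y' / sqrt(1 + (y')^2) ) = 0  ⇒  y' / sqrt(1 + (y')^2) = const.
Hence y' is constant, so y(x) is affine.
Fitting the endpoints (-5, 5) and (3, 2):
    slope m = (2 − 5) / (3 − (-5)) = -3/8,
    intercept c = 5 − m·(-5) = 25/8.
Extremal: y(x) = (-3/8) x + 25/8.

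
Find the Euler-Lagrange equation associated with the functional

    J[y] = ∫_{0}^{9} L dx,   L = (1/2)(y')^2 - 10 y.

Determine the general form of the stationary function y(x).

The Lagrangian is L = (1/2)(y')^2 - 10 y.
∂L/∂y = -10.
∂L/∂y' = y'.
The Euler-Lagrange equation d/dx(∂L/∂y') − ∂L/∂y = 0 becomes:
    y'' + 10 = 0
General solution: y(x) = -5 x^2 + A x + B, where A and B are arbitrary constants fixed by the endpoint conditions.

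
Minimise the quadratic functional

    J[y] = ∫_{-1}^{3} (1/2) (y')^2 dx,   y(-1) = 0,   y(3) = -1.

The Lagrangian is L = (1/2) (y')^2.
Compute ∂L/∂y = 0, ∂L/∂y' = y'.
The Euler-Lagrange equation d/dx(∂L/∂y') − ∂L/∂y = 0 reduces to
    y'' = 0.
Its general solution is
    y(x) = A x + B,
with A, B fixed by the endpoint conditions.
Applying the endpoint conditions y(-1) = 0 and y(3) = -1: solve A·-1 + B = 0 and A·3 + B = -1. Subtracting gives A(3 − -1) = -1 − 0, so A = -1/4, and B = 0 − A·-1 = -1/4. Therefore
    y(x) = (-1/4) x - 1/4.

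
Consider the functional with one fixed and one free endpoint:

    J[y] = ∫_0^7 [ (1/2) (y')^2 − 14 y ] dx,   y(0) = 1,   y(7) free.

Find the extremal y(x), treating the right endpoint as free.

The Lagrangian L = (1/2) (y')^2 − 14 y gives
    ∂L/∂y = −14,   ∂L/∂y' = y'.
Euler-Lagrange: d/dx(y') − (−14) = 0, i.e. y'' + 14 = 0, so
    y(x) = −(14/2) x^2 + C1 x + C2.
Fixed left endpoint y(0) = 1 ⇒ C2 = 1.
The right endpoint x = 7 is free, so the natural (transversality) condition is ∂L/∂y' |_{x=7} = 0, i.e. y'(7) = 0.
Compute y'(x) = −14 x + C1, so y'(7) = −98 + C1 = 0 ⇒ C1 = 98.
Therefore the extremal is
    y(x) = −7 x^2 + 98 x + 1.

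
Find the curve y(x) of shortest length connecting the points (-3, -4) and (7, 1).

Arc-length functional: J[y] = ∫ sqrt(1 + (y')^2) dx.
Lagrangian L = sqrt(1 + (y')^2) has no explicit y dependence, so ∂L/∂y = 0 and the Euler-Lagrange equation gives
    d/dx( y' / sqrt(1 + (y')^2) ) = 0  ⇒  y' / sqrt(1 + (y')^2) = const.
Hence y' is constant, so y(x) is affine.
Fitting the endpoints (-3, -4) and (7, 1):
    slope m = (1 − (-4)) / (7 − (-3)) = 1/2,
    intercept c = (-4) − m·(-3) = -5/2.
Extremal: y(x) = (1/2) x - 5/2.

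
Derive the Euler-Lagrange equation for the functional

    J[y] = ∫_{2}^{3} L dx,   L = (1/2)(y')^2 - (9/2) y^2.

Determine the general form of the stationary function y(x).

The Lagrangian is L = (1/2)(y')^2 - (9/2) y^2.
∂L/∂y = -9y.
∂L/∂y' = y'.
The Euler-Lagrange equation d/dx(∂L/∂y') − ∂L/∂y = 0 becomes:
    y'' + 9 y = 0
General solution: y(x) = A sin(3x) + B cos(3x), where A and B are arbitrary constants fixed by the endpoint conditions.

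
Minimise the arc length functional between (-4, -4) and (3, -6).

Arc-length functional: J[y] = ∫ sqrt(1 + (y')^2) dx.
Lagrangian L = sqrt(1 + (y')^2) has no explicit y dependence, so ∂L/∂y = 0 and the Euler-Lagrange equation gives
    d/dx( y' / sqrt(1 + (y')^2) ) = 0  ⇒  y' / sqrt(1 + (y')^2) = const.
Hence y' is constant, so y(x) is affine.
Fitting the endpoints (-4, -4) and (3, -6):
    slope m = ((-6) − (-4)) / (3 − (-4)) = -2/7,
    intercept c = (-4) − m·(-4) = -36/7.
Extremal: y(x) = (-2/7) x - 36/7.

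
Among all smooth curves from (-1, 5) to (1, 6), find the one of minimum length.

Arc-length functional: J[y] = ∫ sqrt(1 + (y')^2) dx.
Lagrangian L = sqrt(1 + (y')^2) has no explicit y dependence, so ∂L/∂y = 0 and the Euler-Lagrange equation gives
    d/dx( y' / sqrt(1 + (y')^2) ) = 0  ⇒  y' / sqrt(1 + (y')^2) = const.
Hence y' is constant, so y(x) is affine.
Fitting the endpoints (-1, 5) and (1, 6):
    slope m = (6 − 5) / (1 − (-1)) = 1/2,
    intercept c = 5 − m·(-1) = 11/2.
Extremal: y(x) = (1/2) x + 11/2.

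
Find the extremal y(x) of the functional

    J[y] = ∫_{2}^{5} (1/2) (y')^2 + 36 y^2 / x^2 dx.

The Lagrangian is L = (1/2) (y')^2 + 36 y^2 / x^2.
Compute ∂L/∂y = 72y/x^2, ∂L/∂y' = y'.
The Euler-Lagrange equation d/dx(∂L/∂y') − ∂L/∂y = 0 reduces to
    y'' − 72/x^2 · y = 0  (x > 0).
Its general solution is
    y(x) = A x^9 + B x^(-8),
with A, B fixed by the endpoint conditions.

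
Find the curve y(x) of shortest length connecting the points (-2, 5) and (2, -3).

Arc-length functional: J[y] = ∫ sqrt(1 + (y')^2) dx.
Lagrangian L = sqrt(1 + (y')^2) has no explicit y dependence, so ∂L/∂y = 0 and the Euler-Lagrange equation gives
    d/dx( y' / sqrt(1 + (y')^2) ) = 0  ⇒  y' / sqrt(1 + (y')^2) = const.
Hence y' is constant, so y(x) is affine.
Fitting the endpoints (-2, 5) and (2, -3):
    slope m = ((-3) − 5) / (2 − (-2)) = -2,
    intercept c = 5 − m·(-2) = 1.
Extremal: y(x) = -2 x + 1.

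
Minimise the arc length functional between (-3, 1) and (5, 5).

Arc-length functional: J[y] = ∫ sqrt(1 + (y')^2) dx.
Lagrangian L = sqrt(1 + (y')^2) has no explicit y dependence, so ∂L/∂y = 0 and the Euler-Lagrange equation gives
    d/dx( y' / sqrt(1 + (y')^2) ) = 0  ⇒  y' / sqrt(1 + (y')^2) = const.
Hence y' is constant, so y(x) is affine.
Fitting the endpoints (-3, 1) and (5, 5):
    slope m = (5 − 1) / (5 − (-3)) = 1/2,
    intercept c = 1 − m·(-3) = 5/2.
Extremal: y(x) = (1/2) x + 5/2.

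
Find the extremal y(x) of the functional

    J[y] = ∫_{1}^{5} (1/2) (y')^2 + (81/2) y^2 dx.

The Lagrangian is L = (1/2) (y')^2 + (81/2) y^2.
Compute ∂L/∂y = 81y, ∂L/∂y' = y'.
The Euler-Lagrange equation d/dx(∂L/∂y') − ∂L/∂y = 0 reduces to
    y'' − 81 y = 0.
Its general solution is
    y(x) = A e^(9x) + B e^(−9x),
with A, B fixed by the endpoint conditions.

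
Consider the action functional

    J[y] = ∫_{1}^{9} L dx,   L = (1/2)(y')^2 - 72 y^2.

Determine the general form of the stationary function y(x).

The Lagrangian is L = (1/2)(y')^2 - 72 y^2.
∂L/∂y = -144y.
∂L/∂y' = y'.
The Euler-Lagrange equation d/dx(∂L/∂y') − ∂L/∂y = 0 becomes:
    y'' + 144 y = 0
General solution: y(x) = A sin(12x) + B cos(12x), where A and B are arbitrary constants fixed by the endpoint conditions.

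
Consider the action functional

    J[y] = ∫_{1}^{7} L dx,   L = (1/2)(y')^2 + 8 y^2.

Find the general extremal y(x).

The Lagrangian is L = (1/2)(y')^2 + 8 y^2.
∂L/∂y = 16y.
∂L/∂y' = y'.
The Euler-Lagrange equation d/dx(∂L/∂y') − ∂L/∂y = 0 becomes:
    y'' - 16 y = 0
General solution: y(x) = A e^(4x) + B e^(-4x), where A and B are arbitrary constants fixed by the endpoint conditions.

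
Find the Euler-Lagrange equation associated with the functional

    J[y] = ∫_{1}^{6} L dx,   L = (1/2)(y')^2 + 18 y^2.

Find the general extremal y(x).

The Lagrangian is L = (1/2)(y')^2 + 18 y^2.
∂L/∂y = 36y.
∂L/∂y' = y'.
The Euler-Lagrange equation d/dx(∂L/∂y') − ∂L/∂y = 0 becomes:
    y'' - 36 y = 0
General solution: y(x) = A e^(6x) + B e^(-6x), where A and B are arbitrary constants fixed by the endpoint conditions.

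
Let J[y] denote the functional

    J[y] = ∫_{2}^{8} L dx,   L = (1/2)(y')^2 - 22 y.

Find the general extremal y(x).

The Lagrangian is L = (1/2)(y')^2 - 22 y.
∂L/∂y = -22.
∂L/∂y' = y'.
The Euler-Lagrange equation d/dx(∂L/∂y') − ∂L/∂y = 0 becomes:
    y'' + 22 = 0
General solution: y(x) = -11 x^2 + A x + B, where A and B are arbitrary constants fixed by the endpoint conditions.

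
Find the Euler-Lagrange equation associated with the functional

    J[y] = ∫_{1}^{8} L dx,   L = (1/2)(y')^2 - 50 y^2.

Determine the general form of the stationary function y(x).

The Lagrangian is L = (1/2)(y')^2 - 50 y^2.
∂L/∂y = -100y.
∂L/∂y' = y'.
The Euler-Lagrange equation d/dx(∂L/∂y') − ∂L/∂y = 0 becomes:
    y'' + 100 y = 0
General solution: y(x) = A sin(10x) + B cos(10x), where A and B are arbitrary constants fixed by the endpoint conditions.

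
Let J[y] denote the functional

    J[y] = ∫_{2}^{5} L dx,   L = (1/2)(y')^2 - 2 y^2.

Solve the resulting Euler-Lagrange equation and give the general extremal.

The Lagrangian is L = (1/2)(y')^2 - 2 y^2.
∂L/∂y = -4y.
∂L/∂y' = y'.
The Euler-Lagrange equation d/dx(∂L/∂y') − ∂L/∂y = 0 becomes:
    y'' + 4 y = 0
General solution: y(x) = A sin(2x) + B cos(2x), where A and B are arbitrary constants fixed by the endpoint conditions.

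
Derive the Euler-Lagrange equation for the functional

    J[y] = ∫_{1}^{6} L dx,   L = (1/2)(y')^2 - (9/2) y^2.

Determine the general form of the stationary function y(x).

The Lagrangian is L = (1/2)(y')^2 - (9/2) y^2.
∂L/∂y = -9y.
∂L/∂y' = y'.
The Euler-Lagrange equation d/dx(∂L/∂y') − ∂L/∂y = 0 becomes:
    y'' + 9 y = 0
General solution: y(x) = A sin(3x) + B cos(3x), where A and B are arbitrary constants fixed by the endpoint conditions.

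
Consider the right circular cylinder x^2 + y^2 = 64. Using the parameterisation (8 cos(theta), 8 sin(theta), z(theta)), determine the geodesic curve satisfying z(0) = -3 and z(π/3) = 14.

Parameterise the cylinder of radius R = 8 as
    r(θ) = (8 cos θ, 8 sin θ, z(θ)).
The arc-length element is
    ds = sqrt(64 + (dz/dθ)^2) dθ,
so the Lagrangian is L = sqrt(64 + z'^2).
L depends on z' only, not on z or θ, so ∂L/∂z = 0 and
    ∂L/∂z' = z' / sqrt(64 + z'^2).
The Euler-Lagrange equation gives
    d/dθ( z' / sqrt(64 + z'^2) ) = 0,
so z' is constant. Integrating once:
    z(θ) = a θ + b,
a helix on the cylinder (a straight line when the cylinder is unrolled). The constants a, b are determined by the endpoint conditions.
With endpoint conditions z(0) = -3 and z(π/3) = 14: from z(0) = b we get b = -3, and a·π/3 + -3 = 14 gives a = 51/π, so
    z(θ) = (51/π) θ − 3.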